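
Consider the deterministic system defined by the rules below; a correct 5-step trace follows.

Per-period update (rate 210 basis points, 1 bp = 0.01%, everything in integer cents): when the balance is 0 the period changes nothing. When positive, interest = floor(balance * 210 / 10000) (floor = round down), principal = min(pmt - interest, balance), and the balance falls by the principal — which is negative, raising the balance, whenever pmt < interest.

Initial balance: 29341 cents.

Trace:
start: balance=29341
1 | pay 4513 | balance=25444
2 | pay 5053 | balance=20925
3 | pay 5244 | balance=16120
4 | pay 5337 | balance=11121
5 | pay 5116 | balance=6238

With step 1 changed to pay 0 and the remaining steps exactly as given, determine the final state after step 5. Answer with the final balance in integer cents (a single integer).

(re-executing from step 1 with the substitution; state before step 1: balance=29341)
1 | pay 0 | balance=29957
2 | pay 5053 | balance=25533
3 | pay 5244 | balance=20825
4 | pay 5337 | balance=15925
5 | pay 5116 | balance=11143

11143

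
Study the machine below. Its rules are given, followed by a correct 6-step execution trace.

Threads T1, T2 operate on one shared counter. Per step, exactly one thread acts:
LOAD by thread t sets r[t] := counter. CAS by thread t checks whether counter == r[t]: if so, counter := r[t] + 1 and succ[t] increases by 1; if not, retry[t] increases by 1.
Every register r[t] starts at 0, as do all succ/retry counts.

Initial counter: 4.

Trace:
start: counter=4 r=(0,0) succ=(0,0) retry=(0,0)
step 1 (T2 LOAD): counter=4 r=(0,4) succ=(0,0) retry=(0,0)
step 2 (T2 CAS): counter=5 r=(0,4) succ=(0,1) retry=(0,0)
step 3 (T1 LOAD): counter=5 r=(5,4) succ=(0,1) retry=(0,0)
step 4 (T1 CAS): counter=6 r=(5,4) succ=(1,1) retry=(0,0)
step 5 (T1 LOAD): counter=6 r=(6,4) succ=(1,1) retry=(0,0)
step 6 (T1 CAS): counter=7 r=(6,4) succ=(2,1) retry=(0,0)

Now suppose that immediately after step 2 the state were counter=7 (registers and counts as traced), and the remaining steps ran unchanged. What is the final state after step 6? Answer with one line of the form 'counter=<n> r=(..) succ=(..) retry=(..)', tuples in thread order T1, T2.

state after step 2 := counter=7 r=(0,4) succ=(0,1) retry=(0,0)
step 3 (T1 LOAD): counter=7 r=(7,4) succ=(0,1) retry=(0,0)
step 4 (T1 CAS): counter=8 r=(7,4) succ=(1,1) retry=(0,0)
step 5 (T1 LOAD): counter=8 r=(8,4) succ=(1,1) retry=(0,0)
step 6 (T1 CAS): counter=9 r=(8,4) succ=(2,1) retry=(0,0)

counter=9 r=(8,4) succ=(2,1) retry=(0,0)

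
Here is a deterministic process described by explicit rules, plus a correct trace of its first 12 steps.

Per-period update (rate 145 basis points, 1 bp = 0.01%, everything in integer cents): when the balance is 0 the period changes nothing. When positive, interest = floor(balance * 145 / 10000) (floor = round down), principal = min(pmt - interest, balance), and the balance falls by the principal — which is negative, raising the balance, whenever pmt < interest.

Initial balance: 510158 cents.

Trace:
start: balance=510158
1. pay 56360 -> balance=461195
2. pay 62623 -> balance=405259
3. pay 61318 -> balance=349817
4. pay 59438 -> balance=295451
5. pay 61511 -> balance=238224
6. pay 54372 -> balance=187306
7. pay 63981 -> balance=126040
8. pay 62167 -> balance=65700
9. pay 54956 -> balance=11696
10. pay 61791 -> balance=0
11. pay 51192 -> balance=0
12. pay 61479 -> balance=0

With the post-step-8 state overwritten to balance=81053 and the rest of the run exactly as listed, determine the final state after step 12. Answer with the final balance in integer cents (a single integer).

state after step 8 := balance=81053
9. pay 54956 -> balance=27272
10. pay 61791 -> balance=0
11. pay 51192 -> balance=0
12. pay 61479 -> balance=0

0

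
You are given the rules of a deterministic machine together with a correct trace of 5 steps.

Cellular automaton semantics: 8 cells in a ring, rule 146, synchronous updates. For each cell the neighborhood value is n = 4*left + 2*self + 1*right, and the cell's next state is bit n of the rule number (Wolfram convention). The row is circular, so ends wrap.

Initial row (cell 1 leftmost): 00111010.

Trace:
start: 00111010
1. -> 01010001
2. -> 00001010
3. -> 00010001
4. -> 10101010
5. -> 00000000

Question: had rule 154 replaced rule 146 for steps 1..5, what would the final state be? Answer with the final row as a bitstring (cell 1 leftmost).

00010111

(re-executing steps 1..5 under rule 154; state before step 1: 00111010)
1. -> 01110001
2. -> 01101010
3. -> 11000001
4. -> 10100011
5. -> 00010111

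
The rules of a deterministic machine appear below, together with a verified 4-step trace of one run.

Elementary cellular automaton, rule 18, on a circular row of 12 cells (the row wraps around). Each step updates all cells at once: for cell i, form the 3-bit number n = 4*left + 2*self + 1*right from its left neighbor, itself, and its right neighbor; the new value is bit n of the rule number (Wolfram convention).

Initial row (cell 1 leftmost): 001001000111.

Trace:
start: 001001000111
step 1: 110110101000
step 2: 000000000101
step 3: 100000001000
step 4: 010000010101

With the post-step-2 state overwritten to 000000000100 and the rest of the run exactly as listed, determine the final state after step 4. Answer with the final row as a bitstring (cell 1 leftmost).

000000010001

state after step 2 := 000000000100
step 3: 000000001010
step 4: 000000010001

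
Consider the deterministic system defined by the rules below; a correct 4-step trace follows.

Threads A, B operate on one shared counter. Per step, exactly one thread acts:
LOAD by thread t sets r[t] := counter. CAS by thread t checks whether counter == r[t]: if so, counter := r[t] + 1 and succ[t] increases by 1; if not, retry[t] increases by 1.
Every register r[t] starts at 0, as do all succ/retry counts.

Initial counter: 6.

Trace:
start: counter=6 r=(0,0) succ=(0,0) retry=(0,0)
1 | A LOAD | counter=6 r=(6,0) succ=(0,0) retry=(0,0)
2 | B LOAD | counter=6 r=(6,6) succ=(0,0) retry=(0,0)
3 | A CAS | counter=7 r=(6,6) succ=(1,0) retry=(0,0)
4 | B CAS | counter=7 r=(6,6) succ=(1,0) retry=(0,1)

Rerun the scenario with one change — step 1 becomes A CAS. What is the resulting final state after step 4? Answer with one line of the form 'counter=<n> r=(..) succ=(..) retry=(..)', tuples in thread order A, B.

counter=7 r=(0,6) succ=(0,1) retry=(2,0)

(re-executing from step 1 with the substitution; state before step 1: counter=6 r=(0,0) succ=(0,0) retry=(0,0))
1 | A CAS | counter=6 r=(0,0) succ=(0,0) retry=(1,0)
2 | B LOAD | counter=6 r=(0,6) succ=(0,0) retry=(1,0)
3 | A CAS | counter=6 r=(0,6) succ=(0,0) retry=(2,0)
4 | B CAS | counter=7 r=(0,6) succ=(0,1) retry=(2,0)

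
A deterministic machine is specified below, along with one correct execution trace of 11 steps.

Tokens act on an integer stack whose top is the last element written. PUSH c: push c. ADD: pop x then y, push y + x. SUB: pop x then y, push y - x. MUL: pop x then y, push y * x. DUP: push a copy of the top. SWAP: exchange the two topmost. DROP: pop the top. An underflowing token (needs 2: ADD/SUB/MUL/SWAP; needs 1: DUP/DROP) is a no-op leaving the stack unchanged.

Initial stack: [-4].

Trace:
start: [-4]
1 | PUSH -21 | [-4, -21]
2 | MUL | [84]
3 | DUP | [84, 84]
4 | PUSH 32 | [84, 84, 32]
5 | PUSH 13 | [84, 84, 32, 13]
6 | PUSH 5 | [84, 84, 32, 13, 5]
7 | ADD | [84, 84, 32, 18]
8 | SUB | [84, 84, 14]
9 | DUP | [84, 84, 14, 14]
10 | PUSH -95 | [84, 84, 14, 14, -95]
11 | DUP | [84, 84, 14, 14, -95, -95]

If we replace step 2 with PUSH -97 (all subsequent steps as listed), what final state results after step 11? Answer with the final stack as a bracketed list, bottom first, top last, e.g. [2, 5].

(re-executing from step 2 with the substitution; state before step 2: [-4, -21])
2 | PUSH -97 | [-4, -21, -97]
3 | DUP | [-4, -21, -97, -97]
4 | PUSH 32 | [-4, -21, -97, -97, 32]
5 | PUSH 13 | [-4, -21, -97, -97, 32, 13]
6 | PUSH 5 | [-4, -21, -97, -97, 32, 13, 5]
7 | ADD | [-4, -21, -97, -97, 32, 18]
8 | SUB | [-4, -21, -97, -97, 14]
9 | DUP | [-4, -21, -97, -97, 14, 14]
10 | PUSH -95 | [-4, -21, -97, -97, 14, 14, -95]
11 | DUP | [-4, -21, -97, -97, 14, 14, -95, -95]

[-4, -21, -97, -97, 14, 14, -95, -95]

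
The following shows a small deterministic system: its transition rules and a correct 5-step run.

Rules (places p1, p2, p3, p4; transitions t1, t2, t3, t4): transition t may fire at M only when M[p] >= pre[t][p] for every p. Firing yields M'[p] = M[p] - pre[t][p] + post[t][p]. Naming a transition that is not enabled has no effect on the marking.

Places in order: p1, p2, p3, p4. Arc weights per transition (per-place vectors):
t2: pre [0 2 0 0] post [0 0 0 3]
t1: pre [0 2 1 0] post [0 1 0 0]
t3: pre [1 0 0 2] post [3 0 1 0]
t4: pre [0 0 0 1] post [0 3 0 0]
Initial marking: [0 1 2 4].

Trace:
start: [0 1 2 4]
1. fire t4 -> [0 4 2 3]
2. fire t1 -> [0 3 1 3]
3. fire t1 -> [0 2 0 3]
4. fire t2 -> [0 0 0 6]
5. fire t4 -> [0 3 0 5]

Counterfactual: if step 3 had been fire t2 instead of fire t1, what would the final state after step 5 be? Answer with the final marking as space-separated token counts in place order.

(re-executing from step 3 with the substitution; state before step 3: [0 3 1 3])
3. fire t2 -> [0 1 1 6]
4. fire t2 -> [0 1 1 6]
5. fire t4 -> [0 4 1 5]

0 4 1 5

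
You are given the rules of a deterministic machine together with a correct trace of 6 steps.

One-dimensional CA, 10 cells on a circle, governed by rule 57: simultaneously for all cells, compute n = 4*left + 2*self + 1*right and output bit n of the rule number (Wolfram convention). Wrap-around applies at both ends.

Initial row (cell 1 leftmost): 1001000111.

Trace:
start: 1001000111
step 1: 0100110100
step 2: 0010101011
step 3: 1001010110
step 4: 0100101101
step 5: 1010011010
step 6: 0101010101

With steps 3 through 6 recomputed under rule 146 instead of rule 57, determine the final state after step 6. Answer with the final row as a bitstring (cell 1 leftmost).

0000100100

(re-executing steps 3..6 under rule 146; state before step 3: 0010101011)
step 3: 1100000000
step 4: 0010000001
step 5: 1101000010
step 6: 0000100100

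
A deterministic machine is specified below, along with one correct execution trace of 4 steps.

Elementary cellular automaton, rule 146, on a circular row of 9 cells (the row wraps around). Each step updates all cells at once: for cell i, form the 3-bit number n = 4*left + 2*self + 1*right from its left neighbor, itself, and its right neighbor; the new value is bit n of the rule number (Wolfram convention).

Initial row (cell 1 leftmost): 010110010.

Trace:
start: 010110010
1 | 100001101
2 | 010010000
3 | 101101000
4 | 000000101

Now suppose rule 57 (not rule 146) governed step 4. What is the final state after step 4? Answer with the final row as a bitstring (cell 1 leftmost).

011010110

(re-executing step 4 under rule 57; state before step 4: 101101000)
4 | 011010110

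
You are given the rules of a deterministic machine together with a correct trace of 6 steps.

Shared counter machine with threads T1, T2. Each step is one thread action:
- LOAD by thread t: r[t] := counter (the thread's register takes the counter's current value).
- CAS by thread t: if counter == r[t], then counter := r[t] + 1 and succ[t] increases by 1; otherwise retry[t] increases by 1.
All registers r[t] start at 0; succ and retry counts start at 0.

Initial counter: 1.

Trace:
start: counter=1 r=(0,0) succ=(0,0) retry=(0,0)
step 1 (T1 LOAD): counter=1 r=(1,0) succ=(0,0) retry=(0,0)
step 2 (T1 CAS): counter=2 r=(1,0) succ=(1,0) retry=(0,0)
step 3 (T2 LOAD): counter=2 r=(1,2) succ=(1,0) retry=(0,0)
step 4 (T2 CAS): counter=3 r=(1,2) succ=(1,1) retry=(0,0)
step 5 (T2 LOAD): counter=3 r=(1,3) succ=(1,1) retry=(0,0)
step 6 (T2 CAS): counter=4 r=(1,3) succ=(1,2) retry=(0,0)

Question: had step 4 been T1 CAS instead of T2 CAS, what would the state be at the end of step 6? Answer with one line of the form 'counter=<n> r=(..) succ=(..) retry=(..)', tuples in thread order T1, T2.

counter=3 r=(1,2) succ=(1,1) retry=(1,0)

(re-executing from step 4 with the substitution; state before step 4: counter=2 r=(1,2) succ=(1,0) retry=(0,0))
step 4 (T1 CAS): counter=2 r=(1,2) succ=(1,0) retry=(1,0)
step 5 (T2 LOAD): counter=2 r=(1,2) succ=(1,0) retry=(1,0)
step 6 (T2 CAS): counter=3 r=(1,2) succ=(1,1) retry=(1,0)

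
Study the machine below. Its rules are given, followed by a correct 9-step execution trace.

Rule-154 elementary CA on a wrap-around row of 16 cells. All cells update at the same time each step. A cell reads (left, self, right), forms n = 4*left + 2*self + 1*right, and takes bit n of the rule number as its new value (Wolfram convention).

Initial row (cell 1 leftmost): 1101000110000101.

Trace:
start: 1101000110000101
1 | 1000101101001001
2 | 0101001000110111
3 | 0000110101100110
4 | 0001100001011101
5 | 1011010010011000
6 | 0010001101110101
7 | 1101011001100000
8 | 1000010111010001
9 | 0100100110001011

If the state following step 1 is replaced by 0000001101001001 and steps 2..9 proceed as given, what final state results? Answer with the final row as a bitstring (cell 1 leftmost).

0100100100000011

state after step 1 := 0000001101001001
2 | 1000011000110110
3 | 0100110101100100
4 | 1011100001011010
5 | 0011010010010000
6 | 0110001101101000
7 | 1101011001000100
8 | 1000010110101011
9 | 0100100100000011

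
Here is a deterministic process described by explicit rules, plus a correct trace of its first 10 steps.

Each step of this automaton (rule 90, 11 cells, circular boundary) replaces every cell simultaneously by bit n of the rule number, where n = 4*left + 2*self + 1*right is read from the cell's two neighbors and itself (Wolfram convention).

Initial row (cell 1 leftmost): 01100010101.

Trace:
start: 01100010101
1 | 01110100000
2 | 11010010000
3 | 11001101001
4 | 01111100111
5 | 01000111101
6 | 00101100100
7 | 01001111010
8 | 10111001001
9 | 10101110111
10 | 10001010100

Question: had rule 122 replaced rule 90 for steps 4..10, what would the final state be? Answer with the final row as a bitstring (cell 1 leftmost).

(re-executing steps 4..10 under rule 122; state before step 4: 11001101001)
4 | 01111110111
5 | 11000011101
6 | 01100110111
7 | 11111111101
8 | 00000000111
9 | 10000001101
10 | 11000011111

11000011111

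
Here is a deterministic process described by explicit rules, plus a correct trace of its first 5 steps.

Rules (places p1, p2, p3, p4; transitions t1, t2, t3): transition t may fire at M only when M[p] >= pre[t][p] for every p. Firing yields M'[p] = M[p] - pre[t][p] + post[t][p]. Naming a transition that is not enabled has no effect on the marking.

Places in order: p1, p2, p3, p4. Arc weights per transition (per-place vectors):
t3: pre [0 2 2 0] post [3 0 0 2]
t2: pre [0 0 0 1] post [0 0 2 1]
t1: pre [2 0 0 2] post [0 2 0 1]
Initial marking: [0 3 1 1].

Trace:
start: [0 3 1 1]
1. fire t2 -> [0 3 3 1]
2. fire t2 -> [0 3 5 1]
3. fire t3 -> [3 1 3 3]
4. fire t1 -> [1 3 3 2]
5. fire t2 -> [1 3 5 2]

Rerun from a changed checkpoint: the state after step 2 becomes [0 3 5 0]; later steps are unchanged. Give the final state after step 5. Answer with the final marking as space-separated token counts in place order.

1 3 5 1

state after step 2 := [0 3 5 0]
3. fire t3 -> [3 1 3 2]
4. fire t1 -> [1 3 3 1]
5. fire t2 -> [1 3 5 1]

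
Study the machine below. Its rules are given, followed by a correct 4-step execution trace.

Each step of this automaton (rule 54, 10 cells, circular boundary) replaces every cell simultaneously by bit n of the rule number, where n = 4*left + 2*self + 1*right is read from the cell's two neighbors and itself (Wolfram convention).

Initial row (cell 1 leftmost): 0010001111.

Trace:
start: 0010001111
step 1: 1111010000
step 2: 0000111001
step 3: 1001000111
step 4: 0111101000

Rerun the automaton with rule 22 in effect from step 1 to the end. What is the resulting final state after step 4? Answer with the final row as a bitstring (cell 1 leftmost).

0101111000

(re-executing steps 1..4 under rule 22; state before step 1: 0010001111)
step 1: 1111010000
step 2: 0000011001
step 3: 1000100111
step 4: 0101111000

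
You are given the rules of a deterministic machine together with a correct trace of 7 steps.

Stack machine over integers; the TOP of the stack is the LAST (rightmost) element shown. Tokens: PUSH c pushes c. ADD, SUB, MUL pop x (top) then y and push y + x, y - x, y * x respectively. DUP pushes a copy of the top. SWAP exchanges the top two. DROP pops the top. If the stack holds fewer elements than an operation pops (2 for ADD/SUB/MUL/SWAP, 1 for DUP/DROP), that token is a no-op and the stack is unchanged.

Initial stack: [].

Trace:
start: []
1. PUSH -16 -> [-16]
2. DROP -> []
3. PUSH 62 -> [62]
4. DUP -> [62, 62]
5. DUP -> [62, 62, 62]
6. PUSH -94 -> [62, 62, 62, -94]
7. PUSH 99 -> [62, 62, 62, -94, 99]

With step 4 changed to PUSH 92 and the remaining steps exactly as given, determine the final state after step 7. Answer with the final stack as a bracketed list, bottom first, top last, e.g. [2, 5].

[62, 92, 92, -94, 99]

(re-executing from step 4 with the substitution; state before step 4: [62])
4. PUSH 92 -> [62, 92]
5. DUP -> [62, 92, 92]
6. PUSH -94 -> [62, 92, 92, -94]
7. PUSH 99 -> [62, 92, 92, -94, 99]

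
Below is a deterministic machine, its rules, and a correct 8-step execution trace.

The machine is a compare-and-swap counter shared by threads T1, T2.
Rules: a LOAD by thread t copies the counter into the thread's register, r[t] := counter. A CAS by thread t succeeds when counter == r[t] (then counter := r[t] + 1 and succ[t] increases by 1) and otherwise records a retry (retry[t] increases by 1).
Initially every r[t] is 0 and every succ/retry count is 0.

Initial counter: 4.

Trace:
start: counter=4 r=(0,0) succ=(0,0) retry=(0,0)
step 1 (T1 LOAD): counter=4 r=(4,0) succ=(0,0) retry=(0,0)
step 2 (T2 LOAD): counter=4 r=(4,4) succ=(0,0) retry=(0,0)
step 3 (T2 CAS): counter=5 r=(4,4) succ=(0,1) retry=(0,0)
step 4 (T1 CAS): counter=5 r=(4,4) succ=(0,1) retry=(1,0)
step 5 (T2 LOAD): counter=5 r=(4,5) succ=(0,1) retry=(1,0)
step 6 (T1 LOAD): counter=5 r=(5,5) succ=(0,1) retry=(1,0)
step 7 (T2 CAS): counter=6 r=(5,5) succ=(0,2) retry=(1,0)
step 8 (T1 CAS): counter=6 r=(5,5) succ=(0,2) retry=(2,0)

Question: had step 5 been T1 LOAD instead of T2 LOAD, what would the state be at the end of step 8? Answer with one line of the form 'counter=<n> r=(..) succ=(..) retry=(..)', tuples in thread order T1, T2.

counter=6 r=(5,4) succ=(1,1) retry=(1,1)

(re-executing from step 5 with the substitution; state before step 5: counter=5 r=(4,4) succ=(0,1) retry=(1,0))
step 5 (T1 LOAD): counter=5 r=(5,4) succ=(0,1) retry=(1,0)
step 6 (T1 LOAD): counter=5 r=(5,4) succ=(0,1) retry=(1,0)
step 7 (T2 CAS): counter=5 r=(5,4) succ=(0,1) retry=(1,1)
step 8 (T1 CAS): counter=6 r=(5,4) succ=(1,1) retry=(1,1)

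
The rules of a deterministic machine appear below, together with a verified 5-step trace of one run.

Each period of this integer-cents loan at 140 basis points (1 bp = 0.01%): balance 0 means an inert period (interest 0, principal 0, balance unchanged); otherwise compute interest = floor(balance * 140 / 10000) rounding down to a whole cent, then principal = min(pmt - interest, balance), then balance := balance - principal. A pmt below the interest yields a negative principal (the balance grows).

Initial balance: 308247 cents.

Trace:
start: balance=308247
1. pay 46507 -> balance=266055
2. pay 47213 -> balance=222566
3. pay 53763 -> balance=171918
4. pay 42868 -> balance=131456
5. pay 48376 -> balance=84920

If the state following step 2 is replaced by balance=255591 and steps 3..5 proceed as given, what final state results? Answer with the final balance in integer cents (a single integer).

119352

state after step 2 := balance=255591
3. pay 53763 -> balance=205406
4. pay 42868 -> balance=165413
5. pay 48376 -> balance=119352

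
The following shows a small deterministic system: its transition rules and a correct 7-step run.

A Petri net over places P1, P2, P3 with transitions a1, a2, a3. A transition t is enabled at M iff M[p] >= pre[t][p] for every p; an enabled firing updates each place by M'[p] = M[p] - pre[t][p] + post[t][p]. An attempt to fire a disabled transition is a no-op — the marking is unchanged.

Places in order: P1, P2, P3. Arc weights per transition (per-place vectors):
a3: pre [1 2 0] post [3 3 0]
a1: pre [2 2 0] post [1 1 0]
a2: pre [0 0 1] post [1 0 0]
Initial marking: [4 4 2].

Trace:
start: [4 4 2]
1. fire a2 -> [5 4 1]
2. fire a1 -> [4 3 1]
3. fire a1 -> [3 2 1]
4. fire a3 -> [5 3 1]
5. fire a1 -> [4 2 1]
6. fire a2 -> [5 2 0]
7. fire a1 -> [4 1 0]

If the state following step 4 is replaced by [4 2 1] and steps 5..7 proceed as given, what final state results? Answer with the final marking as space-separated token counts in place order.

4 1 0

state after step 4 := [4 2 1]
5. fire a1 -> [3 1 1]
6. fire a2 -> [4 1 0]
7. fire a1 -> [4 1 0]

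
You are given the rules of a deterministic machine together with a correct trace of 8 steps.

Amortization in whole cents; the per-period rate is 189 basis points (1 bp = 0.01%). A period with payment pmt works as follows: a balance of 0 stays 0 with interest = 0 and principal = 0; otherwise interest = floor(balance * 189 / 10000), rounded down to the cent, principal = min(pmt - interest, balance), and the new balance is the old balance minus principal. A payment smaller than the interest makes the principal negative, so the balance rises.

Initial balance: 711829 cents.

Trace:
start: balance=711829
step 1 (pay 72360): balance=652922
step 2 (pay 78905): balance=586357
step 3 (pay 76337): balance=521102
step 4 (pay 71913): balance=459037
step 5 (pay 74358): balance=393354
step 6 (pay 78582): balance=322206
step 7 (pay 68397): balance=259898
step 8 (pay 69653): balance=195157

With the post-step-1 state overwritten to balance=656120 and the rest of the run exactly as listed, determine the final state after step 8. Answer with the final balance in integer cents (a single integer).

198802

state after step 1 := balance=656120
step 2 (pay 78905): balance=589615
step 3 (pay 76337): balance=524421
step 4 (pay 71913): balance=462419
step 5 (pay 74358): balance=396800
step 6 (pay 78582): balance=325717
step 7 (pay 68397): balance=263476
step 8 (pay 69653): balance=198802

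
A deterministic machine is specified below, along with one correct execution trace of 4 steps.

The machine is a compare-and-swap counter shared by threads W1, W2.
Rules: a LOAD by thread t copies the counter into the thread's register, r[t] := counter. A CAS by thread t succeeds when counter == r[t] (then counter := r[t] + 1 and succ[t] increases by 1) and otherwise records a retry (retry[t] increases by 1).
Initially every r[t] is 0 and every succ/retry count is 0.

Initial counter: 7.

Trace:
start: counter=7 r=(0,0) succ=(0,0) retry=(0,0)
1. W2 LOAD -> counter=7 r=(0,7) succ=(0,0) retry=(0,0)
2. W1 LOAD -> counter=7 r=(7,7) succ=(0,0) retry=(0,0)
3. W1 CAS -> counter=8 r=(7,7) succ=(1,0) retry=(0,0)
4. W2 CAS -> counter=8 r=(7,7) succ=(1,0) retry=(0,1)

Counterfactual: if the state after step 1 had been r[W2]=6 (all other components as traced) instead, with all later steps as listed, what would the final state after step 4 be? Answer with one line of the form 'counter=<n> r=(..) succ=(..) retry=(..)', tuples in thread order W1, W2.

state after step 1 := counter=7 r=(0,6) succ=(0,0) retry=(0,0)
2. W1 LOAD -> counter=7 r=(7,6) succ=(0,0) retry=(0,0)
3. W1 CAS -> counter=8 r=(7,6) succ=(1,0) retry=(0,0)
4. W2 CAS -> counter=8 r=(7,6) succ=(1,0) retry=(0,1)

counter=8 r=(7,6) succ=(1,0) retry=(0,1)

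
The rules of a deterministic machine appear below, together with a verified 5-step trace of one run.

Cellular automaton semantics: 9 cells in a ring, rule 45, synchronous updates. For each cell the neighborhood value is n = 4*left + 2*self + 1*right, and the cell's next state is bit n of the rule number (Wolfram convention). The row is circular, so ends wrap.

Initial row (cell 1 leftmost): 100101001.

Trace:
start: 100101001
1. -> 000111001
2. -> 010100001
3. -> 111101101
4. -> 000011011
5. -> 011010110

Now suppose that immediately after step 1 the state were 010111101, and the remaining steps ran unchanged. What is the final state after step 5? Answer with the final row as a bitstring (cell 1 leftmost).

state after step 1 := 010111101
2. -> 111100011
3. -> 000001010
4. -> 111101110
5. -> 100011001

100011001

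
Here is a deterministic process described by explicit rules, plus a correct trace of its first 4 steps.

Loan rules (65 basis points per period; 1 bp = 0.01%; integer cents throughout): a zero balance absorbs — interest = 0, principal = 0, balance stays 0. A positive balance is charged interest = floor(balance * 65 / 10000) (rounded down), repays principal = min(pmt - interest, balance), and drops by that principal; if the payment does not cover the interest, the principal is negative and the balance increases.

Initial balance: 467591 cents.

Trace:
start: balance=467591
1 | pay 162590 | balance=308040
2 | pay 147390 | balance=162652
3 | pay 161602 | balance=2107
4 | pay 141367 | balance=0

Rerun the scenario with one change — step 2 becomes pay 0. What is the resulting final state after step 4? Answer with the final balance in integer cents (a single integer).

10065

(re-executing from step 2 with the substitution; state before step 2: balance=308040)
2 | pay 0 | balance=310042
3 | pay 161602 | balance=150455
4 | pay 141367 | balance=10065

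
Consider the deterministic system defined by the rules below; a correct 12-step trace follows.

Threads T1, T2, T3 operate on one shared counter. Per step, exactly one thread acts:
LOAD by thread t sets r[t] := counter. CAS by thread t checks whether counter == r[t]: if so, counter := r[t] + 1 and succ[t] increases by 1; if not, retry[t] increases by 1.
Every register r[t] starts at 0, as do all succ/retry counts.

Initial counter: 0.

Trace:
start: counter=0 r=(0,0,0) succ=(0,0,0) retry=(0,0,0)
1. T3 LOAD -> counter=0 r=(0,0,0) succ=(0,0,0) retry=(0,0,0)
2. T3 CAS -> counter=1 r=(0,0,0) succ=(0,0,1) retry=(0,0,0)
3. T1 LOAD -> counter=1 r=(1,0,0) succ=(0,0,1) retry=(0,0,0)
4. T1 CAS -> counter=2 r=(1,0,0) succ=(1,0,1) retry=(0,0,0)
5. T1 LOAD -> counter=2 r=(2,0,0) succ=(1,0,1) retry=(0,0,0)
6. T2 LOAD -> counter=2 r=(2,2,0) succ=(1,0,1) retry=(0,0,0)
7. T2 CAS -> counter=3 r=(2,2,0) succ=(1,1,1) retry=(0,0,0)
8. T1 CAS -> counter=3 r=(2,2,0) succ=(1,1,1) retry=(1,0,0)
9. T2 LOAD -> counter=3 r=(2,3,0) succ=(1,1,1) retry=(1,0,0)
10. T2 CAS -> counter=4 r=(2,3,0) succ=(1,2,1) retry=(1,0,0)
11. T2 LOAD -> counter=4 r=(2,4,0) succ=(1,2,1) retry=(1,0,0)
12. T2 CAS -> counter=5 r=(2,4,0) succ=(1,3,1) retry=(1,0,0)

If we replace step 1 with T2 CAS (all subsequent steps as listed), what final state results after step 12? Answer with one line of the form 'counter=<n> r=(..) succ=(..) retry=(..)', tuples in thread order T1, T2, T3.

counter=5 r=(2,4,0) succ=(1,4,0) retry=(1,0,1)

(re-executing from step 1 with the substitution; state before step 1: counter=0 r=(0,0,0) succ=(0,0,0) retry=(0,0,0))
1. T2 CAS -> counter=1 r=(0,0,0) succ=(0,1,0) retry=(0,0,0)
2. T3 CAS -> counter=1 r=(0,0,0) succ=(0,1,0) retry=(0,0,1)
3. T1 LOAD -> counter=1 r=(1,0,0) succ=(0,1,0) retry=(0,0,1)
4. T1 CAS -> counter=2 r=(1,0,0) succ=(1,1,0) retry=(0,0,1)
5. T1 LOAD -> counter=2 r=(2,0,0) succ=(1,1,0) retry=(0,0,1)
6. T2 LOAD -> counter=2 r=(2,2,0) succ=(1,1,0) retry=(0,0,1)
7. T2 CAS -> counter=3 r=(2,2,0) succ=(1,2,0) retry=(0,0,1)
8. T1 CAS -> counter=3 r=(2,2,0) succ=(1,2,0) retry=(1,0,1)
9. T2 LOAD -> counter=3 r=(2,3,0) succ=(1,2,0) retry=(1,0,1)
10. T2 CAS -> counter=4 r=(2,3,0) succ=(1,3,0) retry=(1,0,1)
11. T2 LOAD -> counter=4 r=(2,4,0) succ=(1,3,0) retry=(1,0,1)
12. T2 CAS -> counter=5 r=(2,4,0) succ=(1,4,0) retry=(1,0,1)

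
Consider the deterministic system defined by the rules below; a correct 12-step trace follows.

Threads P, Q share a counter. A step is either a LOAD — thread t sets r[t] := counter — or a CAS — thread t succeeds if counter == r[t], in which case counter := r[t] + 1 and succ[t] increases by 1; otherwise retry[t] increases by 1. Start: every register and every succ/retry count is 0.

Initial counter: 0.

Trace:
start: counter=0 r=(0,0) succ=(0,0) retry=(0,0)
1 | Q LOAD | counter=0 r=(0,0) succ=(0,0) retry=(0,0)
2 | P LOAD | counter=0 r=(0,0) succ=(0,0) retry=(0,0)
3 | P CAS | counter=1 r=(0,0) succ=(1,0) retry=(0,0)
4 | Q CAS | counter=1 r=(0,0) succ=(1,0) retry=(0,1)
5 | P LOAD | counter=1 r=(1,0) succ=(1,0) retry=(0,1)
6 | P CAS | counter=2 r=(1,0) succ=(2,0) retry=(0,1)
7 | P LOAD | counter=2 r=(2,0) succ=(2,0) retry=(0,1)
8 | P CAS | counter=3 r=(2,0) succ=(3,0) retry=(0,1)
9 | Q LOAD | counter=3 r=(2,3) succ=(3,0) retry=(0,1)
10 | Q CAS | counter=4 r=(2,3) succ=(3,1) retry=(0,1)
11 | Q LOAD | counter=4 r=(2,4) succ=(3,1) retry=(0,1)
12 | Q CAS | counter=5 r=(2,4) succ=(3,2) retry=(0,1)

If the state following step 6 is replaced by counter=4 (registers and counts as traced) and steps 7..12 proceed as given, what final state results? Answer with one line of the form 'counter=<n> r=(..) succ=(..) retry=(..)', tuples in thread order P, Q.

state after step 6 := counter=4 r=(1,0) succ=(2,0) retry=(0,1)
7 | P LOAD | counter=4 r=(4,0) succ=(2,0) retry=(0,1)
8 | P CAS | counter=5 r=(4,0) succ=(3,0) retry=(0,1)
9 | Q LOAD | counter=5 r=(4,5) succ=(3,0) retry=(0,1)
10 | Q CAS | counter=6 r=(4,5) succ=(3,1) retry=(0,1)
11 | Q LOAD | counter=6 r=(4,6) succ=(3,1) retry=(0,1)
12 | Q CAS | counter=7 r=(4,6) succ=(3,2) retry=(0,1)

counter=7 r=(4,6) succ=(3,2) retry=(0,1)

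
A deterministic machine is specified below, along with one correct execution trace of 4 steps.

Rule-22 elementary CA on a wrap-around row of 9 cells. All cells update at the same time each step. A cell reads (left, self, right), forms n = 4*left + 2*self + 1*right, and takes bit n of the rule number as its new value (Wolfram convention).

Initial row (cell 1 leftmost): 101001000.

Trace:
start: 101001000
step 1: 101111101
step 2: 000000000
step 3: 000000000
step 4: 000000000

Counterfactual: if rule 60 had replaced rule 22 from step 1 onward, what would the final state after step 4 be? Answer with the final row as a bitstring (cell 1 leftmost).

001011100

(re-executing steps 1..4 under rule 60; state before step 1: 101001000)
step 1: 111101100
step 2: 100011010
step 3: 110010111
step 4: 001011100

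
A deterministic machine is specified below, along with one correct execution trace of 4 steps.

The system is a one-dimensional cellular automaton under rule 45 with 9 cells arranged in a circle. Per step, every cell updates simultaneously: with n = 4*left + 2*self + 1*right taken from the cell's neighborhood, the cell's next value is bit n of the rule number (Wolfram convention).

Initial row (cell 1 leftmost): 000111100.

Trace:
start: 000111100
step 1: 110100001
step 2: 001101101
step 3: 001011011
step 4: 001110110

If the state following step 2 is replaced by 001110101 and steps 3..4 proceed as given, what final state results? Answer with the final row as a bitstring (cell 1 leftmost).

state after step 2 := 001110101
step 3: 001001111
step 4: 001001000

001001000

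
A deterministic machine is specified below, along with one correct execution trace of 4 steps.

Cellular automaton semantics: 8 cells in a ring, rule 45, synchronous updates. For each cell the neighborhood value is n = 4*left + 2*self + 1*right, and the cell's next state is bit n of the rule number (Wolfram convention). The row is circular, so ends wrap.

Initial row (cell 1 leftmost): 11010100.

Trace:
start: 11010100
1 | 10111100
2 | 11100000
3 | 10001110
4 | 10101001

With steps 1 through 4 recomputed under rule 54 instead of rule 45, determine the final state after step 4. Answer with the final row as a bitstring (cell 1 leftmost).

11110011

(re-executing steps 1..4 under rule 54; state before step 1: 11010100)
1 | 00111111
2 | 11000000
3 | 00100001
4 | 11110011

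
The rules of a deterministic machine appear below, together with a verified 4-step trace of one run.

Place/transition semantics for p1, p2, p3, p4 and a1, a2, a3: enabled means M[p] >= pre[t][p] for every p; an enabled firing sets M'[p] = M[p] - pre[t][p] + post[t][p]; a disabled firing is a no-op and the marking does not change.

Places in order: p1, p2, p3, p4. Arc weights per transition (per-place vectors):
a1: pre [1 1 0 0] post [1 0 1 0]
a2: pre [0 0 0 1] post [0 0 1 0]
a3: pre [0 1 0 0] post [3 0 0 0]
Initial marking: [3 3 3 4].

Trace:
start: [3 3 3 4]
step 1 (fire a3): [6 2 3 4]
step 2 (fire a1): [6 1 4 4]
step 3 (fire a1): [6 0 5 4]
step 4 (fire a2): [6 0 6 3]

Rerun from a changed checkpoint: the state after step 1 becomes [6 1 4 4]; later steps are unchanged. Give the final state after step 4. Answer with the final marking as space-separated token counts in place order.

6 0 6 3

state after step 1 := [6 1 4 4]
step 2 (fire a1): [6 0 5 4]
step 3 (fire a1): [6 0 5 4]
step 4 (fire a2): [6 0 6 3]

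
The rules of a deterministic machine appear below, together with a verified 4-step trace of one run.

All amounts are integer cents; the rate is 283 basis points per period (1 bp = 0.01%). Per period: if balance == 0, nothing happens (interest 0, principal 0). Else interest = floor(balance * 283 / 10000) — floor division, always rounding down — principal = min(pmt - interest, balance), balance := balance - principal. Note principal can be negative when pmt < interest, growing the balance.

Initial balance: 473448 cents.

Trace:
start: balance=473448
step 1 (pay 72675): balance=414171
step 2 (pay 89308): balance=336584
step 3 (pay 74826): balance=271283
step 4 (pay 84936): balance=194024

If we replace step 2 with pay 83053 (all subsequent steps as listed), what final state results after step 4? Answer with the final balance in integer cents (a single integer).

(re-executing from step 2 with the substitution; state before step 2: balance=414171)
step 2 (pay 83053): balance=342839
step 3 (pay 74826): balance=277715
step 4 (pay 84936): balance=200638

200638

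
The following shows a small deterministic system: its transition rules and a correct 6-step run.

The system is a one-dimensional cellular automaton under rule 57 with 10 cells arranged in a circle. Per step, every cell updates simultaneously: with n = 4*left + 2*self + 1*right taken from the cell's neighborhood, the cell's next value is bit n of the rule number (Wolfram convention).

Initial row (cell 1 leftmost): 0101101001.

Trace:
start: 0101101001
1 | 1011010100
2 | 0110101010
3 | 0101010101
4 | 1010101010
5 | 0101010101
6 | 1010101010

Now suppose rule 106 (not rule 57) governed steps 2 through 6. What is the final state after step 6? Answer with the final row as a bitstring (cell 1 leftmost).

(re-executing steps 2..6 under rule 106; state before step 2: 1011010100)
2 | 0111101001
3 | 1100110010
4 | 1101110101
5 | 0111011011
6 | 1101111111

1101111111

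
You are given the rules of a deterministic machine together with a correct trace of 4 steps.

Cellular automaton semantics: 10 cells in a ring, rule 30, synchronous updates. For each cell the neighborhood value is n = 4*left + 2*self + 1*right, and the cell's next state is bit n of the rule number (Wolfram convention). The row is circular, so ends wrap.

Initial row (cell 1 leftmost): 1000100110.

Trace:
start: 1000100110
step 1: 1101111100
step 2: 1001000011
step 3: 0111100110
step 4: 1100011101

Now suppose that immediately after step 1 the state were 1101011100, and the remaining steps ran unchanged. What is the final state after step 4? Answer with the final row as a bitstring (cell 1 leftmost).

1100010001

state after step 1 := 1101011100
step 2: 1001010011
step 3: 0111011110
step 4: 1100010001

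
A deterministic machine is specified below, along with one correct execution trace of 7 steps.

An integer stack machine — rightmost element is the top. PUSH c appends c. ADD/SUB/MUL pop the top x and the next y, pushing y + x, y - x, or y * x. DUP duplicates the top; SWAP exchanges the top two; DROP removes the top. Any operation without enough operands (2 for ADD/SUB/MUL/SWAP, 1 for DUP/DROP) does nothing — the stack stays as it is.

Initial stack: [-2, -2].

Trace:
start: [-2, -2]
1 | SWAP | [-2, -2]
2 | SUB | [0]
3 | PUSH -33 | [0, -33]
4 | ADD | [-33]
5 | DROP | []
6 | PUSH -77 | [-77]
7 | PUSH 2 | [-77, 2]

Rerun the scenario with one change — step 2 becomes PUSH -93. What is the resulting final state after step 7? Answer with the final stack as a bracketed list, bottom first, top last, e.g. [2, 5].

[-2, -2, -77, 2]

(re-executing from step 2 with the substitution; state before step 2: [-2, -2])
2 | PUSH -93 | [-2, -2, -93]
3 | PUSH -33 | [-2, -2, -93, -33]
4 | ADD | [-2, -2, -126]
5 | DROP | [-2, -2]
6 | PUSH -77 | [-2, -2, -77]
7 | PUSH 2 | [-2, -2, -77, 2]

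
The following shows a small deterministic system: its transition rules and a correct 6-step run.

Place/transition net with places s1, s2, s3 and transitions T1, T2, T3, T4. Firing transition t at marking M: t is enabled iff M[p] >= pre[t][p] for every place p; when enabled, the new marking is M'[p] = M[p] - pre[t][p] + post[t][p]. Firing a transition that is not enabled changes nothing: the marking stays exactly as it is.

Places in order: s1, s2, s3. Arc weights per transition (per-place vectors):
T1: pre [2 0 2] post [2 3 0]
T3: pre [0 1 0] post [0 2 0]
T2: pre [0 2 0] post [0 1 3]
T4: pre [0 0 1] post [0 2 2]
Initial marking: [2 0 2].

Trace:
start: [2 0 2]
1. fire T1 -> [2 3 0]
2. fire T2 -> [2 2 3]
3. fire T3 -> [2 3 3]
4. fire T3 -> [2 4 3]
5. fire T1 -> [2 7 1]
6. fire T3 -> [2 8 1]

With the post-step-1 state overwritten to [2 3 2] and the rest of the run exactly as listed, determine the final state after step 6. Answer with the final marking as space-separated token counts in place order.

2 8 3

state after step 1 := [2 3 2]
2. fire T2 -> [2 2 5]
3. fire T3 -> [2 3 5]
4. fire T3 -> [2 4 5]
5. fire T1 -> [2 7 3]
6. fire T3 -> [2 8 3]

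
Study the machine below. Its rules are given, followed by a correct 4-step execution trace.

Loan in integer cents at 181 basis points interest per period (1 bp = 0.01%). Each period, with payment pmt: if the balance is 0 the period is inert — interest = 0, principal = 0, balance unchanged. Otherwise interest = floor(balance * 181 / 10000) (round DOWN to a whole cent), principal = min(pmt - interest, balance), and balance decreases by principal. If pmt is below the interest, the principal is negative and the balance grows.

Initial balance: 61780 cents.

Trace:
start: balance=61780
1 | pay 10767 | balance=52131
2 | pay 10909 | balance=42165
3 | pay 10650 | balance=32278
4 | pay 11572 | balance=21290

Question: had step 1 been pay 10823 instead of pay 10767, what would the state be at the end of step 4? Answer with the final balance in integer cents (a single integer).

(re-executing from step 1 with the substitution; state before step 1: balance=61780)
1 | pay 10823 | balance=52075
2 | pay 10909 | balance=42108
3 | pay 10650 | balance=32220
4 | pay 11572 | balance=21231

21231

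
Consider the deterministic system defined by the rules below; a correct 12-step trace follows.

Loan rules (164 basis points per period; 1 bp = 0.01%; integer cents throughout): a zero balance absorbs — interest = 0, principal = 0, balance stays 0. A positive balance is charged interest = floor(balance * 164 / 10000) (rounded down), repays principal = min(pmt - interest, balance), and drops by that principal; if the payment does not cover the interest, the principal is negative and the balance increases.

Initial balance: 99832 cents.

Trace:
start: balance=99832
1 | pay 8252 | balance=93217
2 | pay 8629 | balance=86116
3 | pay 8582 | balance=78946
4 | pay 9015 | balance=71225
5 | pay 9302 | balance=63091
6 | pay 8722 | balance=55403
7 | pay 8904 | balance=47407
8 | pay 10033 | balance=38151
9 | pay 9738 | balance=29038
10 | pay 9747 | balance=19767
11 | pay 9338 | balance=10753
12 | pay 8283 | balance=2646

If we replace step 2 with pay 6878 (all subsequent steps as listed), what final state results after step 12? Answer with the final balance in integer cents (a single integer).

(re-executing from step 2 with the substitution; state before step 2: balance=93217)
2 | pay 6878 | balance=87867
3 | pay 8582 | balance=80726
4 | pay 9015 | balance=73034
5 | pay 9302 | balance=64929
6 | pay 8722 | balance=57271
7 | pay 8904 | balance=49306
8 | pay 10033 | balance=40081
9 | pay 9738 | balance=31000
10 | pay 9747 | balance=21761
11 | pay 9338 | balance=12779
12 | pay 8283 | balance=4705

4705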